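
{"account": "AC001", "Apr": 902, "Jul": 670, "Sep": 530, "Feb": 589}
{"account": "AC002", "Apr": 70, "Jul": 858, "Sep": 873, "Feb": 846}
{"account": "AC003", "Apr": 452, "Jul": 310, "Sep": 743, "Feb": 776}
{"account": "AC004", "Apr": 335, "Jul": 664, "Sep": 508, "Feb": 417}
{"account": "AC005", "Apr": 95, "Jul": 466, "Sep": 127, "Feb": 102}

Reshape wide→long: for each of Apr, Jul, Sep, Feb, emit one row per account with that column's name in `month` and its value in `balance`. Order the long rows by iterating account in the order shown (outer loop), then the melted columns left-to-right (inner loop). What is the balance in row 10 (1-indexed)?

20 rows total (5 × 4). Row 10: index ⌊(10-1)/4⌋ = 2 into account → AC003; (10-1) mod 4 = 1 into the melted columns → Jul.
So row 10 is (AC003, Jul, 310); balance = 310.

310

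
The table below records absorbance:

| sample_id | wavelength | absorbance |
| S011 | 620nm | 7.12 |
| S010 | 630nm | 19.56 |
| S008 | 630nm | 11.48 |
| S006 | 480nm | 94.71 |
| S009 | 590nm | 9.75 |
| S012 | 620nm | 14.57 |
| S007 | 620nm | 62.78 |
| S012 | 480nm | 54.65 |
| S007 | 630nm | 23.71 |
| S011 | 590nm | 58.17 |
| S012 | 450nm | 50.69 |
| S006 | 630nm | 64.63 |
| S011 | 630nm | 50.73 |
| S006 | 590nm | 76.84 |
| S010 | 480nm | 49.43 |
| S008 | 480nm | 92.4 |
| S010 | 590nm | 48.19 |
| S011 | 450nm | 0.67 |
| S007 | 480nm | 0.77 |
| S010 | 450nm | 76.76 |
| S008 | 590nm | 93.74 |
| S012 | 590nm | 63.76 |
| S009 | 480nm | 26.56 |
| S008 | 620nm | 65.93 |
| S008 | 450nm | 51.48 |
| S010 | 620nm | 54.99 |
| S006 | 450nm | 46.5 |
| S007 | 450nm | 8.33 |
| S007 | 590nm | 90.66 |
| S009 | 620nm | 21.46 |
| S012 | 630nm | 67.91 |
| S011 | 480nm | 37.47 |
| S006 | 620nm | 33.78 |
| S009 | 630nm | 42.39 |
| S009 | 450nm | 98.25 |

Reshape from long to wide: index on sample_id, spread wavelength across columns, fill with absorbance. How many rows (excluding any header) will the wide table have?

7 distinct sample_id values → 7 rows.

7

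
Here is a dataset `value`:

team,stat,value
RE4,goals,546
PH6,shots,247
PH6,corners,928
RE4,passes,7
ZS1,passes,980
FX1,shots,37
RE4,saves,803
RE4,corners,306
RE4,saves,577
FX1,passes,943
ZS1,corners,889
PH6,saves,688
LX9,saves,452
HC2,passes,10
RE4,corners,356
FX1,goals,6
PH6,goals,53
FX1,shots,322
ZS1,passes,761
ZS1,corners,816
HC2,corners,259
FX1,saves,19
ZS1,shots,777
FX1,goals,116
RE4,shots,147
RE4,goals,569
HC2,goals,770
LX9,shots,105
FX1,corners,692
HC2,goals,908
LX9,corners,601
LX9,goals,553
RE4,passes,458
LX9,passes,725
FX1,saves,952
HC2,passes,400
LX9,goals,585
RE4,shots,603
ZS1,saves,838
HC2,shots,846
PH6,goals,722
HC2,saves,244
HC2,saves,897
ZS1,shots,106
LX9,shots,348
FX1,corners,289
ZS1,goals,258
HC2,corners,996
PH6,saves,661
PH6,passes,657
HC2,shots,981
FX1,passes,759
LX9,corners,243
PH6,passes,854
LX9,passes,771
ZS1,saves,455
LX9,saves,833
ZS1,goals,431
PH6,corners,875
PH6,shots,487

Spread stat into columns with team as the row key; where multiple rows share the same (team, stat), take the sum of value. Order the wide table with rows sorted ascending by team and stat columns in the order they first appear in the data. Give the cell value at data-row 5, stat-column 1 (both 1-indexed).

1115

With rows sorted ascending by team, row 5 is team=RE4. stat columns in first-appearance order: goals, shots, corners, passes, saves; column 1 is goals.
Long rows with team=RE4, stat=goals: 546 + 569 = 1115.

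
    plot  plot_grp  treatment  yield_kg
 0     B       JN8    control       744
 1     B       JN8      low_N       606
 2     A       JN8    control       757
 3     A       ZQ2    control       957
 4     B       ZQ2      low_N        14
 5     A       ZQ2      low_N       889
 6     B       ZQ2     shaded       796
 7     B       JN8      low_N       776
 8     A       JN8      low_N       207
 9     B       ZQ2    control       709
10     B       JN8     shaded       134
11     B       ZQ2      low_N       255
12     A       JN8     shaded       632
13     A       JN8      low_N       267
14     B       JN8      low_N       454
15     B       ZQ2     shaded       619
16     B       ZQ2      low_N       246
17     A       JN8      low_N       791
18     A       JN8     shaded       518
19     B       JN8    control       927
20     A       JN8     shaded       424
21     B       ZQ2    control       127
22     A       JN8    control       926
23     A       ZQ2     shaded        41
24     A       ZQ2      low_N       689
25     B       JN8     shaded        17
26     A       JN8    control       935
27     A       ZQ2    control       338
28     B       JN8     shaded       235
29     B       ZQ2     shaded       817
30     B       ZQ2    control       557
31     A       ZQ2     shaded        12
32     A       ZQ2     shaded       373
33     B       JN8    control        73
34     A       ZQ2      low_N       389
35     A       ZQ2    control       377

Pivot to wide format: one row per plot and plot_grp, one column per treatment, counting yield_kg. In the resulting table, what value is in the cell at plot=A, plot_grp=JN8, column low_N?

3

Rows with plot=A, plot_grp=JN8 and treatment=low_N: yield_kg values are 207, 267, 791.
3 rows match — count = 3.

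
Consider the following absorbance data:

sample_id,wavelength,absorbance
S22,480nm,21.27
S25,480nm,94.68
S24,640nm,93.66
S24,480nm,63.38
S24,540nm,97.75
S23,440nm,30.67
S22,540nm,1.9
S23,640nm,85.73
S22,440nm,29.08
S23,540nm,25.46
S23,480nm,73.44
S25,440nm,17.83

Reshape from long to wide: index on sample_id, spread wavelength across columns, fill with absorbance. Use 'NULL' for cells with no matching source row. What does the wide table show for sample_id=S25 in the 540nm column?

NULL

No long-format row has sample_id=S25 and wavelength=540nm, so the cell is NULL.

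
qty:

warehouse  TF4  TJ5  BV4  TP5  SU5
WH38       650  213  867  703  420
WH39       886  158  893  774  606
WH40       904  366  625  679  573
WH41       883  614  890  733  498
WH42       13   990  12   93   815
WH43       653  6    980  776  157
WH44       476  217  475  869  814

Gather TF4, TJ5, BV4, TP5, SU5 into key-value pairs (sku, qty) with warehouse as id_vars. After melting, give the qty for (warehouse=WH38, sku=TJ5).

213

Unpivoting turns each (warehouse, wide-column) pair into one long row.
The wide cell at row WH38, column TJ5 holds 213, so the long row (WH38, TJ5) has qty=213.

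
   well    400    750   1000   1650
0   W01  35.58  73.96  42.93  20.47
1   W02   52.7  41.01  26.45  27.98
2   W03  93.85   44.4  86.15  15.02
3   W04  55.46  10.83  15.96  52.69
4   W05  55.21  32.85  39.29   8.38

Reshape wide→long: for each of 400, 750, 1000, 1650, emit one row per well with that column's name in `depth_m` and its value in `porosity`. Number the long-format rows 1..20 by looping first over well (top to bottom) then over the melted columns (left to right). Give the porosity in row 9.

93.85

20 rows total (5 × 4). Row 9: index ⌊(9-1)/4⌋ = 2 into well → W03; (9-1) mod 4 = 0 into the melted columns → 400.
So row 9 is (W03, 400, 93.85); porosity = 93.85.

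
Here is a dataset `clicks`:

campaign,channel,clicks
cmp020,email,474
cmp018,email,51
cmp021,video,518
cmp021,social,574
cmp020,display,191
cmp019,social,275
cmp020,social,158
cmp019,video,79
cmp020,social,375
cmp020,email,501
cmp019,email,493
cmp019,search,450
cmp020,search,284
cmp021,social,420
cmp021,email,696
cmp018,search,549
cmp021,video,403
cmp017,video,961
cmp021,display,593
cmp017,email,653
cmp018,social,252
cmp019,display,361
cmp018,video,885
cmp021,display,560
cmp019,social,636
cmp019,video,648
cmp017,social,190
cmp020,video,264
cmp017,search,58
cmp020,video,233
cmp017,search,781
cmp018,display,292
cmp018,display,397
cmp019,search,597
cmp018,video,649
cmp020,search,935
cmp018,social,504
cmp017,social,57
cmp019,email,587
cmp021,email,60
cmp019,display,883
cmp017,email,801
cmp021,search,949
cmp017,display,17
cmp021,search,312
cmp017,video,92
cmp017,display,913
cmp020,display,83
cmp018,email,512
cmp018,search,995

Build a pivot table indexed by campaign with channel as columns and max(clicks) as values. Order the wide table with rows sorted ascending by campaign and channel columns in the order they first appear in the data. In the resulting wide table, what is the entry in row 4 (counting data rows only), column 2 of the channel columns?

With rows sorted ascending by campaign, row 4 is campaign=cmp020. channel columns in first-appearance order: email, video, social, display, search; column 2 is video.
Long rows with campaign=cmp020, channel=video: max(264, 233) = 264.

264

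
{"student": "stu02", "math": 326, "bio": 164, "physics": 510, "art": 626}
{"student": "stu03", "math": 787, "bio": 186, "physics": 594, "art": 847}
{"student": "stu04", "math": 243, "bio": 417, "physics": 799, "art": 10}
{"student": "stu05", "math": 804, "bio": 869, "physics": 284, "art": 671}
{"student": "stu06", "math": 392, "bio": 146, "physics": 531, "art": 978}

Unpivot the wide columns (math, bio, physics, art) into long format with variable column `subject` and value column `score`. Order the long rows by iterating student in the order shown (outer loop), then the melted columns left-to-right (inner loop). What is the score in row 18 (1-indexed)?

20 rows total (5 × 4). Row 18: index ⌊(18-1)/4⌋ = 4 into student → stu06; (18-1) mod 4 = 1 into the melted columns → bio.
So row 18 is (stu06, bio, 146); score = 146.

146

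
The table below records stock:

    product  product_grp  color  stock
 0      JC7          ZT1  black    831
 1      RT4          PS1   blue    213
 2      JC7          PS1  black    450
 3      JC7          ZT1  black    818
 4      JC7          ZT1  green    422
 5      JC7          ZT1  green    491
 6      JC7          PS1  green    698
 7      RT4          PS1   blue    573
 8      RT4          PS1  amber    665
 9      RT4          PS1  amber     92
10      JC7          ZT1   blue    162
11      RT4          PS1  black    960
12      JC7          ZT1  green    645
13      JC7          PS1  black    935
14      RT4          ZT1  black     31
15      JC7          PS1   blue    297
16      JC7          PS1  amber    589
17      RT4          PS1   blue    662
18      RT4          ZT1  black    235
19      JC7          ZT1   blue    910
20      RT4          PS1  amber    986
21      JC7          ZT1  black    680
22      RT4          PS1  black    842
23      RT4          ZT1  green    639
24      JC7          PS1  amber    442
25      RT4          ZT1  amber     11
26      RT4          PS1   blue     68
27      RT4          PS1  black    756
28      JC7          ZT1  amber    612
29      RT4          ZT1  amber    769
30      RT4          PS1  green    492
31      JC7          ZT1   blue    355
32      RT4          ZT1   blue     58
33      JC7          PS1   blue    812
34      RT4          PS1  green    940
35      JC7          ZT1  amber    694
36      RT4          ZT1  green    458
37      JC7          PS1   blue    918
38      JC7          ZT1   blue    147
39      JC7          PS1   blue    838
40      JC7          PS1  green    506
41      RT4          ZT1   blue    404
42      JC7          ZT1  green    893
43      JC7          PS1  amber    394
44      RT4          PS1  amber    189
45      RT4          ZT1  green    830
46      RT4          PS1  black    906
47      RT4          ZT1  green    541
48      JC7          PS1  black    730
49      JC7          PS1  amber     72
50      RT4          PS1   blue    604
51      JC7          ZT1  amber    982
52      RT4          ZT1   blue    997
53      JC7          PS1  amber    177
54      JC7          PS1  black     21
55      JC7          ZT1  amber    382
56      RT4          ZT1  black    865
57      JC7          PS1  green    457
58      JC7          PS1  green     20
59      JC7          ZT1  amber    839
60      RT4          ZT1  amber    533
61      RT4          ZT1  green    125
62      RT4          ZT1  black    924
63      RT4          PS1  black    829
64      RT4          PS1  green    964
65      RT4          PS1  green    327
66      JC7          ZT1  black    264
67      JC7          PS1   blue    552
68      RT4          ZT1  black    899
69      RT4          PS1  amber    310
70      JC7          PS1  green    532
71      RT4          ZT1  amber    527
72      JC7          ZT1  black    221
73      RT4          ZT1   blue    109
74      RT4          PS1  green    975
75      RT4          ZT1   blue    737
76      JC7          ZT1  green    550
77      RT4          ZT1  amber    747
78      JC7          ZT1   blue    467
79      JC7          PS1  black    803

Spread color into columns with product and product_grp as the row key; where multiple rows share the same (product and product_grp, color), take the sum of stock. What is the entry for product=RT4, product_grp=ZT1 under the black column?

Rows with product=RT4, product_grp=ZT1 and color=black: stock values are 31, 235, 865, 924, 899.
31 + 235 + 865 + 924 + 899 = 2954.

2954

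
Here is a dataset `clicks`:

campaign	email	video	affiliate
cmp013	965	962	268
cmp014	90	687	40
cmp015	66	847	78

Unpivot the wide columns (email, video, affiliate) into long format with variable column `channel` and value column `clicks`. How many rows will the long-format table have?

3 campaign values × 3 melted columns = 9 rows.

9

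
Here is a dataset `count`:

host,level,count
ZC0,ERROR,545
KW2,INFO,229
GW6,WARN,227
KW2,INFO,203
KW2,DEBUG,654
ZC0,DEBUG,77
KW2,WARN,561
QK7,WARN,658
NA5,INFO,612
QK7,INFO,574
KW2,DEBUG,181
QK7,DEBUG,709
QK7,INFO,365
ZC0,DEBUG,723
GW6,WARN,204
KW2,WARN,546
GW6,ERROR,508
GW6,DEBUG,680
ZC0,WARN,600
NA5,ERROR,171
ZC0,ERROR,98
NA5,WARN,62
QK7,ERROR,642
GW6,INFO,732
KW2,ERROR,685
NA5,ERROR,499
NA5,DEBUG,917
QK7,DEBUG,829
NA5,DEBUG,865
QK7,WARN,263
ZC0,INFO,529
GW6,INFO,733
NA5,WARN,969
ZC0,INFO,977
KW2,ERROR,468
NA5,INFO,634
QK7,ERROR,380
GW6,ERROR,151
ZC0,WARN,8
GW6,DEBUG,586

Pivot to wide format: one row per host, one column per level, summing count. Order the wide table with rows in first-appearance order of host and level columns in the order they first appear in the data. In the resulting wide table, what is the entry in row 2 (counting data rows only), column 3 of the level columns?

1107

With rows in first-appearance order of host, row 2 is host=KW2. level columns in first-appearance order: ERROR, INFO, WARN, DEBUG; column 3 is WARN.
Long rows with host=KW2, level=WARN: 561 + 546 = 1107.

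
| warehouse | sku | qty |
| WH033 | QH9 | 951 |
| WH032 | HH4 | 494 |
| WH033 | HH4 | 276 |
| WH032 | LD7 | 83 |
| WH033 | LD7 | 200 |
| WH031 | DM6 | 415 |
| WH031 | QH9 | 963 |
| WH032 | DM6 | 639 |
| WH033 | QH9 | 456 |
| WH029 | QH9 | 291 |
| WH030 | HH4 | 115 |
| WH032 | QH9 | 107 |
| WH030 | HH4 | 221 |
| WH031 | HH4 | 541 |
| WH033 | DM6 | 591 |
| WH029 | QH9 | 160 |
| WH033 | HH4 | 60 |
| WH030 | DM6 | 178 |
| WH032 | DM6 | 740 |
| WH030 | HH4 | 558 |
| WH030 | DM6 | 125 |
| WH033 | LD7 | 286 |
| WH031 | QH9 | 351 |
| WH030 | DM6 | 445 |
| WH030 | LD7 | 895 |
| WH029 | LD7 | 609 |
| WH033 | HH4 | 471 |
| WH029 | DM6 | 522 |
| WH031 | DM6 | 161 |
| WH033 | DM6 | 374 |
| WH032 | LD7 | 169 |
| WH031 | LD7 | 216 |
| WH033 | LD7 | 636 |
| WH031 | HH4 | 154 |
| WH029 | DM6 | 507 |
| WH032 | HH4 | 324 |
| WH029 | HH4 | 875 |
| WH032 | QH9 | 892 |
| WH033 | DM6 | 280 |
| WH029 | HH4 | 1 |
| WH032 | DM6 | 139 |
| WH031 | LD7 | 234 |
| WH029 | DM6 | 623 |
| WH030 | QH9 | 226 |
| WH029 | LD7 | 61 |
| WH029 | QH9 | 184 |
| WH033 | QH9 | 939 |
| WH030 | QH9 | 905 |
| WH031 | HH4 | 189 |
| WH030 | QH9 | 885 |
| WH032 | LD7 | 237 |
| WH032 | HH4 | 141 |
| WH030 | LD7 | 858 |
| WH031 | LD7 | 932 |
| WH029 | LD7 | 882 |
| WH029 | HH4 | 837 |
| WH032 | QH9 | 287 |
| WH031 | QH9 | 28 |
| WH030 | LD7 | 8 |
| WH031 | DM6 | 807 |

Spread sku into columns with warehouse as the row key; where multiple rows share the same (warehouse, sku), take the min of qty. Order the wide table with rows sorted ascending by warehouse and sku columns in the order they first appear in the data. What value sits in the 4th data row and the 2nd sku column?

With rows sorted ascending by warehouse, row 4 is warehouse=WH032. sku columns in first-appearance order: QH9, HH4, LD7, DM6; column 2 is HH4.
Long rows with warehouse=WH032, sku=HH4: min(494, 324, 141) = 141.

141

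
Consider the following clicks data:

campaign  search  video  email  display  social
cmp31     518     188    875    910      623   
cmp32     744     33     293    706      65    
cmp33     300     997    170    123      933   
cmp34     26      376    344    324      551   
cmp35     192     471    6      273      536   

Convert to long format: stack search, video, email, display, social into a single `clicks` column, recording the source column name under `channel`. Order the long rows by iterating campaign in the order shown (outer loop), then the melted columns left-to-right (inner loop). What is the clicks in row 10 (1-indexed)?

25 rows total (5 × 5). Row 10: index ⌊(10-1)/5⌋ = 1 into campaign → cmp32; (10-1) mod 5 = 4 into the melted columns → social.
So row 10 is (cmp32, social, 65); clicks = 65.

65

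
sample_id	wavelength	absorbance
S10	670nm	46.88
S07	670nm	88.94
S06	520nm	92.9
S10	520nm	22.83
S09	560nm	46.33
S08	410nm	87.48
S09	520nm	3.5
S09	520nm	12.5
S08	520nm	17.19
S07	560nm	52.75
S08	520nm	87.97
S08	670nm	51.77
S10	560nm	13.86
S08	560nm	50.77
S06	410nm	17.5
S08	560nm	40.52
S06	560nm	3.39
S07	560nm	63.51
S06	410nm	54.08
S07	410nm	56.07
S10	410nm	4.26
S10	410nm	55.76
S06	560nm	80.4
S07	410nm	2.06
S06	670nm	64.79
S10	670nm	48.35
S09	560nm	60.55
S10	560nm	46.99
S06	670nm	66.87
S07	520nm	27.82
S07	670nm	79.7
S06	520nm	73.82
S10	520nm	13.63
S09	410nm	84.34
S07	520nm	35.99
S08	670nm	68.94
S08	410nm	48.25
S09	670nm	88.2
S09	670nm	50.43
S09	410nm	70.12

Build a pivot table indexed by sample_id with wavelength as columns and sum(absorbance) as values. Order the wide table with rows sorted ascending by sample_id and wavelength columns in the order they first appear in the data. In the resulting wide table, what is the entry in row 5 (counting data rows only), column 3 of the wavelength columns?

60.85

With rows sorted ascending by sample_id, row 5 is sample_id=S10. wavelength columns in first-appearance order: 670nm, 520nm, 560nm, 410nm; column 3 is 560nm.
Long rows with sample_id=S10, wavelength=560nm: 13.86 + 46.99 = 60.85.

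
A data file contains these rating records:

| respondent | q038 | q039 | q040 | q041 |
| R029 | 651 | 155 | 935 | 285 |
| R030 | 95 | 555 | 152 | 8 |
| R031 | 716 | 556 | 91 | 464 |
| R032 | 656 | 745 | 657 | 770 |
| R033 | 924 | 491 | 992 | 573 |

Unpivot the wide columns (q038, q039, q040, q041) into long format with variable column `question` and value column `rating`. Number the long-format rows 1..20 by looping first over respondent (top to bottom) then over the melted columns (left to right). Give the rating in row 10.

20 rows total (5 × 4). Row 10: index ⌊(10-1)/4⌋ = 2 into respondent → R031; (10-1) mod 4 = 1 into the melted columns → q039.
So row 10 is (R031, q039, 556); rating = 556.

556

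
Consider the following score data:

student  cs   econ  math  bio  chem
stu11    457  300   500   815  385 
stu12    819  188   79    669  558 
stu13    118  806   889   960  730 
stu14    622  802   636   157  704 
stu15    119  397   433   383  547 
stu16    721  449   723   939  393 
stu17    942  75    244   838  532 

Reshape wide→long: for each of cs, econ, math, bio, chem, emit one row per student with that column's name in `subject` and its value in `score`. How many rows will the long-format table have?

7 student values × 5 melted columns = 35 rows.

35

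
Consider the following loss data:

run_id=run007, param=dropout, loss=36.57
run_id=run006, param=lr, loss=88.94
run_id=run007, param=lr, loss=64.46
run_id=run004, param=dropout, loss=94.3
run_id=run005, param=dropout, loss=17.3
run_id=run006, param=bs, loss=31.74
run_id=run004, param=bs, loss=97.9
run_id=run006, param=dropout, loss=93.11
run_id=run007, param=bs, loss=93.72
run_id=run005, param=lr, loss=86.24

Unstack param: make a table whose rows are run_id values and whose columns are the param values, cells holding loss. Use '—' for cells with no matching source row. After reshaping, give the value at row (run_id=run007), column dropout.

The long row with run_id=run007, param=dropout has loss=36.57.

36.57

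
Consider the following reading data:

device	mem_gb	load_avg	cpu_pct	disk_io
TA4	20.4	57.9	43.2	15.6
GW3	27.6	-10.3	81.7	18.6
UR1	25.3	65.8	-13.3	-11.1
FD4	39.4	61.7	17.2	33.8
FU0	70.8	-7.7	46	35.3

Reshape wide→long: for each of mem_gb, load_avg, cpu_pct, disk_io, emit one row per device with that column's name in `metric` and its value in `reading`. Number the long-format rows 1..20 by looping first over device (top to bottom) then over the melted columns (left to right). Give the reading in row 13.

39.4

20 rows total (5 × 4). Row 13: index ⌊(13-1)/4⌋ = 3 into device → FD4; (13-1) mod 4 = 0 into the melted columns → mem_gb.
So row 13 is (FD4, mem_gb, 39.4); reading = 39.4.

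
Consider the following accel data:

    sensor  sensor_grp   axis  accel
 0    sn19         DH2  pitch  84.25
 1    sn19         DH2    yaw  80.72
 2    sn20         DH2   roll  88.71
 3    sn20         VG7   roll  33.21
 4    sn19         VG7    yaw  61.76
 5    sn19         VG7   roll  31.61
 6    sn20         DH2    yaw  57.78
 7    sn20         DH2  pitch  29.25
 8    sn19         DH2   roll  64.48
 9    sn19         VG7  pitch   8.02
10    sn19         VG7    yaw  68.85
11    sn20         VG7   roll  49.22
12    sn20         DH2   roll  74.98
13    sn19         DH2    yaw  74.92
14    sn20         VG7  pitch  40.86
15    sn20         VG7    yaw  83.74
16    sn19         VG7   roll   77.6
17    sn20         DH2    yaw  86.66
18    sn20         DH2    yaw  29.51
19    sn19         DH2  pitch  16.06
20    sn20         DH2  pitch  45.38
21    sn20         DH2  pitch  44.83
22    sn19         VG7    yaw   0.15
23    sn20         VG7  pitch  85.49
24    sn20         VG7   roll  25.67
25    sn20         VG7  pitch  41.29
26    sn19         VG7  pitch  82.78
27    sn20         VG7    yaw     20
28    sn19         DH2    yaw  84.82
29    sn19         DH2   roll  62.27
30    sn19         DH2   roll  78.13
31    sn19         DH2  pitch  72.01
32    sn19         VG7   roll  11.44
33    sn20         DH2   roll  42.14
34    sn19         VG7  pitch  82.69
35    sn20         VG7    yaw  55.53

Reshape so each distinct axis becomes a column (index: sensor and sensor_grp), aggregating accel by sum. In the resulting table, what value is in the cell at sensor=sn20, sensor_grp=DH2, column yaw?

Rows with sensor=sn20, sensor_grp=DH2 and axis=yaw: accel values are 57.78, 86.66, 29.51.
57.78 + 86.66 + 29.51 = 173.95.

173.95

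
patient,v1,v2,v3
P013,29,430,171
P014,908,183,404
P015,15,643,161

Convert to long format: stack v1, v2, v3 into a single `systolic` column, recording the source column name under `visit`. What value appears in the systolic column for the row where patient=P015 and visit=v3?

Unpivoting turns each (patient, wide-column) pair into one long row.
The wide cell at row P015, column v3 holds 161, so the long row (P015, v3) has systolic=161.

161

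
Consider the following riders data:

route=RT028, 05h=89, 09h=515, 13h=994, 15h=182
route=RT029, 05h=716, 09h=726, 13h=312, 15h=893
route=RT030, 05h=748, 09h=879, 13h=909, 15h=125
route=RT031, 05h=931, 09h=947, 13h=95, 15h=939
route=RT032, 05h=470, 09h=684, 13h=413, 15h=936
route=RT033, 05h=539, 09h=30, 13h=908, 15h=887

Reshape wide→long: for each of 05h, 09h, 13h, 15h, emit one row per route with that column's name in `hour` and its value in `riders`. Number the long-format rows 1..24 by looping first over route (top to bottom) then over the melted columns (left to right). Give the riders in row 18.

684

24 rows total (6 × 4). Row 18: index ⌊(18-1)/4⌋ = 4 into route → RT032; (18-1) mod 4 = 1 into the melted columns → 09h.
So row 18 is (RT032, 09h, 684); riders = 684.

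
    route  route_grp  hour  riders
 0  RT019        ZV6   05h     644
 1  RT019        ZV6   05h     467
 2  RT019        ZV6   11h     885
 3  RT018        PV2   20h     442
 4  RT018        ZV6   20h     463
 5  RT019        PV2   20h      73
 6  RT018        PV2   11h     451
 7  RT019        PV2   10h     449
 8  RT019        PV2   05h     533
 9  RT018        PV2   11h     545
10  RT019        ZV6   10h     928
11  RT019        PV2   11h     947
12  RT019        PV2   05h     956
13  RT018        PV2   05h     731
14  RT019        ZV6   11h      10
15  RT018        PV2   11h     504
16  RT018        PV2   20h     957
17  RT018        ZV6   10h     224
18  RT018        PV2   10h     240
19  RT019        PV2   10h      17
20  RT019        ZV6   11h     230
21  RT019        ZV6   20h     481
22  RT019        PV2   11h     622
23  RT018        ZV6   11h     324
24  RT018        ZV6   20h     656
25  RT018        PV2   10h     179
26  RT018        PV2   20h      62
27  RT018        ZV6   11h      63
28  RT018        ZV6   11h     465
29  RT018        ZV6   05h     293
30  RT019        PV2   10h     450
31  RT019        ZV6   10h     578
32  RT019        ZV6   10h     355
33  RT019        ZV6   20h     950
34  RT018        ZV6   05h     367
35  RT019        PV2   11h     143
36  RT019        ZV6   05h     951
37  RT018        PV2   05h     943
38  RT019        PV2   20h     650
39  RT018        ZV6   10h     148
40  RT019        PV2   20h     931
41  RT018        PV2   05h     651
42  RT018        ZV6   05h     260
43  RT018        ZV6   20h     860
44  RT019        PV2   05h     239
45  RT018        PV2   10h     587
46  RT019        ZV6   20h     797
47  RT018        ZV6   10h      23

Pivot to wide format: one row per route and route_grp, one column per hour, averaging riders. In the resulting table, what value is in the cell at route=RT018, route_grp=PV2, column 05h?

Rows with route=RT018, route_grp=PV2 and hour=05h: riders values are 731, 943, 651.
(731 + 943 + 651) / 3 = 775.

775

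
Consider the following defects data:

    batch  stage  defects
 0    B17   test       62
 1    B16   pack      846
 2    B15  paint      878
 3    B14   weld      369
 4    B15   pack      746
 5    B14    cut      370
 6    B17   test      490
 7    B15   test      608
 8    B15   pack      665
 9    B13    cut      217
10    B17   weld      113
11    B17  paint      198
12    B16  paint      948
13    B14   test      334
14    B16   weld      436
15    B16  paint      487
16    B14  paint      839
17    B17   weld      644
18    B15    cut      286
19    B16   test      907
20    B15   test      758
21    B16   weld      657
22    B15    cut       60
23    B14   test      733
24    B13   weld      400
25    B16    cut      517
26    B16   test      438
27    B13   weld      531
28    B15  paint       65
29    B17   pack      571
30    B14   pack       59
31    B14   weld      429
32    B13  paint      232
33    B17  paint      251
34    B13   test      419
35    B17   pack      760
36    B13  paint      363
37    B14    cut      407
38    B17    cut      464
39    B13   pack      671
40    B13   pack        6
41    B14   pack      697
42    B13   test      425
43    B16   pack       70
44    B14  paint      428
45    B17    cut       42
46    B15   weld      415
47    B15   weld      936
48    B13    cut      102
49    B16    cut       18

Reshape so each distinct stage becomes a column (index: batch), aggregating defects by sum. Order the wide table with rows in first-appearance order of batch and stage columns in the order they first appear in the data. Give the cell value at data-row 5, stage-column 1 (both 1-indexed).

With rows in first-appearance order of batch, row 5 is batch=B13. stage columns in first-appearance order: test, pack, paint, weld, cut; column 1 is test.
Long rows with batch=B13, stage=test: 419 + 425 = 844.

844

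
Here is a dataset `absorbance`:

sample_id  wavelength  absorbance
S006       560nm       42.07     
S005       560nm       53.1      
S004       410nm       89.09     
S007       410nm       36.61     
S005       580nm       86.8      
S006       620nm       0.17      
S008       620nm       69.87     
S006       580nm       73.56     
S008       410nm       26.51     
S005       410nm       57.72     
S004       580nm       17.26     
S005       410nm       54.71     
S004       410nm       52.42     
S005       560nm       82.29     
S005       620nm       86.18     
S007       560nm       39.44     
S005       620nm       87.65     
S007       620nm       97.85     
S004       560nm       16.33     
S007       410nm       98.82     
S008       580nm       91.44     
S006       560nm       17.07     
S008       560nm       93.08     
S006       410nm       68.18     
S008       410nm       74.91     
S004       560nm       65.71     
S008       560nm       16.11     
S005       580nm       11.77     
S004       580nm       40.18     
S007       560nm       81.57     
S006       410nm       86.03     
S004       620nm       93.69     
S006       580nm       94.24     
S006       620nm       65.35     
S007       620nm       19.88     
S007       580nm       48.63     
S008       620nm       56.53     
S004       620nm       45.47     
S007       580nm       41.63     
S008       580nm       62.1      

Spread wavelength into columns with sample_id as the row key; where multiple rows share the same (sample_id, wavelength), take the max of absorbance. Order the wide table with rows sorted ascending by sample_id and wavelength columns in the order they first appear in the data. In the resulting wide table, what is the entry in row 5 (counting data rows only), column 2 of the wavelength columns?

74.91

With rows sorted ascending by sample_id, row 5 is sample_id=S008. wavelength columns in first-appearance order: 560nm, 410nm, 580nm, 620nm; column 2 is 410nm.
Long rows with sample_id=S008, wavelength=410nm: max(26.51, 74.91) = 74.91.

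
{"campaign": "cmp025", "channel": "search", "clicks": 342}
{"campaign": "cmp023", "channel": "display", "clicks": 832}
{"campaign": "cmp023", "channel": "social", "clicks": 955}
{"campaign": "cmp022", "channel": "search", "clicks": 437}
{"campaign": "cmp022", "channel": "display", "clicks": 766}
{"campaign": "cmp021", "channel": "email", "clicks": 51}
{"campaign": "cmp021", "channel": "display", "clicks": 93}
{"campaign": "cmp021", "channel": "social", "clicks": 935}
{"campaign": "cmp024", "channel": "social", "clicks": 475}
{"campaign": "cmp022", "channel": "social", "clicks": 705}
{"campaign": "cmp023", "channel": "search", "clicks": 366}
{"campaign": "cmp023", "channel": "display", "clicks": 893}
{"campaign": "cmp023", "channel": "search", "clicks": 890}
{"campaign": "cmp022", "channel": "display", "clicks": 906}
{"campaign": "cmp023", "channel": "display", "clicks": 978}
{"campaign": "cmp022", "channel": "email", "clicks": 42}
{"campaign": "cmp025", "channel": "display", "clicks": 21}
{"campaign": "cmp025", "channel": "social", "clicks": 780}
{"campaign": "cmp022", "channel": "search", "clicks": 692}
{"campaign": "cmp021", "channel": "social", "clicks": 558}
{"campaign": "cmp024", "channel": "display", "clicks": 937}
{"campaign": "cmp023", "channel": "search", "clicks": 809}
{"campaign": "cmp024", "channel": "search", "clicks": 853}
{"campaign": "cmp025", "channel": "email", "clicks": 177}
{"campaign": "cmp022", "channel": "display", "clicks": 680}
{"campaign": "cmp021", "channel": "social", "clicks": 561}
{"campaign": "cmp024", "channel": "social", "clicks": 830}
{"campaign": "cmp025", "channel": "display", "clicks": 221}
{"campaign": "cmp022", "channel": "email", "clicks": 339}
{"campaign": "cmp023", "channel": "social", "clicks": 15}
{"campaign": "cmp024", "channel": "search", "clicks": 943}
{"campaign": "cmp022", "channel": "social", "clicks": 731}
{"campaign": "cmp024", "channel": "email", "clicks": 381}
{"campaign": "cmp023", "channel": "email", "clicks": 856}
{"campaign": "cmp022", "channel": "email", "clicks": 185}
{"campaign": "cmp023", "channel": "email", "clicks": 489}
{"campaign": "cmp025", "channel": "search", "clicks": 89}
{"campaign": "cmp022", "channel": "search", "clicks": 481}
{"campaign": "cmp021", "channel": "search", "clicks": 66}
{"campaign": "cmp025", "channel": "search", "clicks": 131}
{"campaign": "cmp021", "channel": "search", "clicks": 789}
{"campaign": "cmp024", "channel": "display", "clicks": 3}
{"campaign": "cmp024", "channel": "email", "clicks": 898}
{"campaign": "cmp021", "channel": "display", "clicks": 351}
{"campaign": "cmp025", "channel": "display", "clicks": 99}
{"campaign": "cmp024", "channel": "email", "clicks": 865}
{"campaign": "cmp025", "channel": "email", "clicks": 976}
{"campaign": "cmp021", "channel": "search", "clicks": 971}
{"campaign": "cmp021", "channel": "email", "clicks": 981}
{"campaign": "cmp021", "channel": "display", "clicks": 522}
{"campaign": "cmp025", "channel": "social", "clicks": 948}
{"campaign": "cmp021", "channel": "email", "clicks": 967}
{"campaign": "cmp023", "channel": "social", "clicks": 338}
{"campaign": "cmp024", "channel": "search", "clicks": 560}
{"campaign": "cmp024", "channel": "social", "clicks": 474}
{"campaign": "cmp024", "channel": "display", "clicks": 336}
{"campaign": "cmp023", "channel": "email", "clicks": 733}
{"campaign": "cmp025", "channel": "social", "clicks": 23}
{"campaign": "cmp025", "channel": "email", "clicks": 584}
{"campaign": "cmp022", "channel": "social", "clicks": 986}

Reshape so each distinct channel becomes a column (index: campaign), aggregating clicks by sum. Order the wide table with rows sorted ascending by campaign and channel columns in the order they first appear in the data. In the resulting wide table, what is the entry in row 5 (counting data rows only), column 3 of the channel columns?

1751

With rows sorted ascending by campaign, row 5 is campaign=cmp025. channel columns in first-appearance order: search, display, social, email; column 3 is social.
Long rows with campaign=cmp025, channel=social: 780 + 948 + 23 = 1751.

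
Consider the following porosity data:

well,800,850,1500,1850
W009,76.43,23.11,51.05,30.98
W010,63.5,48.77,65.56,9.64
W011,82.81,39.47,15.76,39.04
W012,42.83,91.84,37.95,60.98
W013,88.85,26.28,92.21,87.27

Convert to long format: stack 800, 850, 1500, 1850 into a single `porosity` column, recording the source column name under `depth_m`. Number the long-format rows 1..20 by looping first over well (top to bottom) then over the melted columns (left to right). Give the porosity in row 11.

15.76

20 rows total (5 × 4). Row 11: index ⌊(11-1)/4⌋ = 2 into well → W011; (11-1) mod 4 = 2 into the melted columns → 1500.
So row 11 is (W011, 1500, 15.76); porosity = 15.76.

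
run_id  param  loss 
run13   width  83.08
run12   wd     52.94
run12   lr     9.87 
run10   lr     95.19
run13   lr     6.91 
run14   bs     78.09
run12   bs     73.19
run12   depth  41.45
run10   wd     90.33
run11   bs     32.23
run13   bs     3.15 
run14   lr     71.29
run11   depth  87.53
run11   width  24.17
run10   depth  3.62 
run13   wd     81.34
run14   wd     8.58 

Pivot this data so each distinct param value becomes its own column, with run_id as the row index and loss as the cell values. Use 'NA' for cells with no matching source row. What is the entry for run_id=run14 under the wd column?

8.58

The long row with run_id=run14, param=wd has loss=8.58.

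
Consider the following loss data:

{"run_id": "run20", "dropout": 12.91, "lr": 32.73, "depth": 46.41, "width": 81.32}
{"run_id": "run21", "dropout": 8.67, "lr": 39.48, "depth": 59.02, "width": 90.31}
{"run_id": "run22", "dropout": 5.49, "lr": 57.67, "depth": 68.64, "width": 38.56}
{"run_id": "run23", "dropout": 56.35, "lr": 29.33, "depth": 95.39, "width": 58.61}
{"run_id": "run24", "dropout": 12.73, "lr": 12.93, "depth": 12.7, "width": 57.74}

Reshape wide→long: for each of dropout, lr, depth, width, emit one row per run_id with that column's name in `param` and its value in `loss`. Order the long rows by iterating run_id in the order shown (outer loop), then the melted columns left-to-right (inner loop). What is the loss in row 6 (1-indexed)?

20 rows total (5 × 4). Row 6: index ⌊(6-1)/4⌋ = 1 into run_id → run21; (6-1) mod 4 = 1 into the melted columns → lr.
So row 6 is (run21, lr, 39.48); loss = 39.48.

39.48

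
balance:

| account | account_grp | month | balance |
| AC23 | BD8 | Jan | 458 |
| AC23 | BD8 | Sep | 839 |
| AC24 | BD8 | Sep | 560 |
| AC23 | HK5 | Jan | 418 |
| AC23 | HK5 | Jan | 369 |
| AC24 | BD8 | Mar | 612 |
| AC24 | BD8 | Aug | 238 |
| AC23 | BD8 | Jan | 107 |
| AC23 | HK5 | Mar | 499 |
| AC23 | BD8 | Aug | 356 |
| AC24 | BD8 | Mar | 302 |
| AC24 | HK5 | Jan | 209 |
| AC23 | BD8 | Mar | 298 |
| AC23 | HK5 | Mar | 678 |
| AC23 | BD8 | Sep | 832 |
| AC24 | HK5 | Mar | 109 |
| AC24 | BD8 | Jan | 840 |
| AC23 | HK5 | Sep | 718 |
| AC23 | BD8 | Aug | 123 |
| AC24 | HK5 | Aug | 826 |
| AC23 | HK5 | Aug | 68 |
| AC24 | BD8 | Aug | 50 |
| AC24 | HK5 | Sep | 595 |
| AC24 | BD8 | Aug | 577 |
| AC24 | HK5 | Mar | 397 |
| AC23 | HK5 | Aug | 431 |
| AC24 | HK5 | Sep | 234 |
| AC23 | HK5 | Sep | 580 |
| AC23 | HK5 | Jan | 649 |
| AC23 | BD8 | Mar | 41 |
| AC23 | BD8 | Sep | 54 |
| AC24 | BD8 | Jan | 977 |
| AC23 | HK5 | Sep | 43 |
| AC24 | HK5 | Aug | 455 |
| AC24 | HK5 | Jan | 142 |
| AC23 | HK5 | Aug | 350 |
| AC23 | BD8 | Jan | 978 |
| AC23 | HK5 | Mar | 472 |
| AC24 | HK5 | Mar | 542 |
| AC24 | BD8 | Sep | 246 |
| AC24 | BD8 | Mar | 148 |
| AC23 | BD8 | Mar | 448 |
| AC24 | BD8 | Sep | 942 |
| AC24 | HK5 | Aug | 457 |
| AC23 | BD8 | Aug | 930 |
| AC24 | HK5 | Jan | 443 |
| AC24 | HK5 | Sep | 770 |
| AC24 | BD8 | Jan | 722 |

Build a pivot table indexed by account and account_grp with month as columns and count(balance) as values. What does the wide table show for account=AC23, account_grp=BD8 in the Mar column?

Rows with account=AC23, account_grp=BD8 and month=Mar: balance values are 298, 41, 448.
3 rows match — count = 3.

3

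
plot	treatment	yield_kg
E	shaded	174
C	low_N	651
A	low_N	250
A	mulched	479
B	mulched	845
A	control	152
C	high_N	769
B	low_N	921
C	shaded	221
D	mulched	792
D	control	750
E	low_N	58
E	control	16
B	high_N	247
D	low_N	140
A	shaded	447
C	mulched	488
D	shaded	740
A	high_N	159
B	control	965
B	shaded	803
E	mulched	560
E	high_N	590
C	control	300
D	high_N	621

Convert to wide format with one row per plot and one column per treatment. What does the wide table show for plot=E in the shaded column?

Wide layout: rows indexed by plot, columns are the 5 distinct treatment values (shaded, low_N, mulched, control, high_N).
Cell (plot=E, treatment=shaded) draws from the long row where plot=E and treatment=shaded, which has yield_kg=174.

174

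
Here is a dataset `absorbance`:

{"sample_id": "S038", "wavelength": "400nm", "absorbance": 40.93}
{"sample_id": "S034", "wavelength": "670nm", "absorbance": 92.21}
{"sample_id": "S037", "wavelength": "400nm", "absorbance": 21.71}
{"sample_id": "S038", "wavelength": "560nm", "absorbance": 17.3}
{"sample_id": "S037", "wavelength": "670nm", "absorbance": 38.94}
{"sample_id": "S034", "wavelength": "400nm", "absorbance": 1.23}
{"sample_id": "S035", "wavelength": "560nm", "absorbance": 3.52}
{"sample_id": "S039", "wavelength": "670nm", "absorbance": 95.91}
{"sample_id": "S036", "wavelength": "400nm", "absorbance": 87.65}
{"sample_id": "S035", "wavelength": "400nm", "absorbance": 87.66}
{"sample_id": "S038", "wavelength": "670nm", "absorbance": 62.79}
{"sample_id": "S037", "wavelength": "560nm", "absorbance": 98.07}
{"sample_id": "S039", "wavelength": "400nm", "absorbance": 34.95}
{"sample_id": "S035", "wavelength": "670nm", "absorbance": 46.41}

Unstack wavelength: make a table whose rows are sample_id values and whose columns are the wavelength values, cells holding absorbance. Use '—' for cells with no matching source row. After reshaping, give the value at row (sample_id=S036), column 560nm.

—

No long-format row has sample_id=S036 and wavelength=560nm, so the cell is —.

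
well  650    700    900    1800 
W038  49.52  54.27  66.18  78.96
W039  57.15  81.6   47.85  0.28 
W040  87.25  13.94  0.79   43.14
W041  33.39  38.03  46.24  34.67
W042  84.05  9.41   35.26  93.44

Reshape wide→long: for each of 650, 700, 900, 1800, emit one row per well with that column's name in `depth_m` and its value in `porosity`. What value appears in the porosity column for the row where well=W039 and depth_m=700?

81.6

Unpivoting turns each (well, wide-column) pair into one long row.
The wide cell at row W039, column 700 holds 81.6, so the long row (W039, 700) has porosity=81.6.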